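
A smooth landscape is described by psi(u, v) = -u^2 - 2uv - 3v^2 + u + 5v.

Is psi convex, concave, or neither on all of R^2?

psi is quadratic, so its Hessian is the constant matrix H = [[-2, -2], [-2, -6]].
det(H) = 8, tr(H) = -8.
det(H) > 0 and tr(H) < 0, so H is negative definite everywhere: concave.

concave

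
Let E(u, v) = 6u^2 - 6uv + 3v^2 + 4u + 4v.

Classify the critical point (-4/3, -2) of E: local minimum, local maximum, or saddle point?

local minimum

The Hessian of E is constant: H = [[12, -6], [-6, 6]].
det(H) = 12·6 − (-6)² = 36.
det(H) > 0 and tr(H) = 18 > 0, so H is positive definite and the point is a local minimum.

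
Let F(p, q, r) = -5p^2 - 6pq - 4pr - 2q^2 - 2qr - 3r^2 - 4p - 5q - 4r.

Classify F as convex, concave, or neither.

F is quadratic, so its Hessian is the constant matrix H = [[-10, -6, -4], [-6, -4, -2], [-4, -2, -6]].
Leading principal minors: -10, 4, -16.
Signs alternate −, +, − ⇒ H ≺ 0 ⇒ concave.

concave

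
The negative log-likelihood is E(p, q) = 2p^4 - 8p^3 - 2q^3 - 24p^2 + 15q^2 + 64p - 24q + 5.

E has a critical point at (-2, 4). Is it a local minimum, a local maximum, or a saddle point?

The mixed partial ∂²E/∂p∂q is 0, so the Hessian at any point is diag(E_pp, E_qq) = diag(24(p^2 - 2p - 2), 6(-2q + 5)).
At (-2, 4): H = diag(144, -18).
The eigenvalues have opposite signs, so H is indefinite: a saddle point.

saddle point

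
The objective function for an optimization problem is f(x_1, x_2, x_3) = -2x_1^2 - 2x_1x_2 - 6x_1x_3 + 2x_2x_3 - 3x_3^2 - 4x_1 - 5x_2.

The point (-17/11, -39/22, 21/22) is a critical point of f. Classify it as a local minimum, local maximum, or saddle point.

The Hessian is constant: H = [[-4, -2, -6], [-2, 0, 2], [-6, 2, -6]].
Leading principal minors: Δ₁ = -4, Δ₂ = -4, Δ₃ = 88.
The minors fit neither the all-positive nor the alternating-sign pattern, so H is indefinite: a saddle point.

saddle point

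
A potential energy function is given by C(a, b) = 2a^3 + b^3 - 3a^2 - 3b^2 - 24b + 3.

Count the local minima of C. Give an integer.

1

C separates as a function of a plus a function of b, so ∇C=0 decouples.
∂C/∂a = 6a(a - 1) = 0 at a ∈ {0, 1}; ∂C/∂b = 3(b - 4)(b + 2) = 0 at b ∈ {-2, 4}.
The Hessian is diagonal: diag(C_aa, C_bb). Second derivatives: C_aa(0)=-6, C_aa(1)=6; C_bb(-2)=-18, C_bb(4)=18.
Local minima occur where both diagonal entries positive: (1, 4). Count: 1.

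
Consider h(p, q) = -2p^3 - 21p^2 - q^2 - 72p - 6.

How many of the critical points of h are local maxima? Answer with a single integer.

h separates as a function of p plus a function of q, so ∇h=0 decouples.
∂h/∂p = -6(p + 3)(p + 4) = 0 at p ∈ {-4, -3}; ∂h/∂q = -2q = 0 at q ∈ {0}.
The Hessian is diagonal: diag(h_pp, h_qq). Second derivatives: h_pp(-4)=6, h_pp(-3)=-6; h_qq(0)=-2.
Local maxima occur where both diagonal entries negative: (-3, 0). Count: 1.

1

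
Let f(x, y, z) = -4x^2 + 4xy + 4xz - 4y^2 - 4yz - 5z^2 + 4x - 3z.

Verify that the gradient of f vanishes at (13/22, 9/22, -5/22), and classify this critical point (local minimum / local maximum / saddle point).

∇f = (-8x + 4y + 4z + 4, 4x - 8y - 4z, 4x - 4y - 10z - 3); substituting (13/22, 9/22, -5/22) gives ∇f = (0, 0, 0), so (13/22, 9/22, -5/22) is indeed a critical point.
The Hessian is constant: H = [[-8, 4, 4], [4, -8, -4], [4, -4, -10]].
Leading principal minors: Δ₁ = -8, Δ₂ = 48, Δ₃ = -352.
The minors alternate sign starting negative (−, +, −), so H is negative definite: a local maximum.

local maximum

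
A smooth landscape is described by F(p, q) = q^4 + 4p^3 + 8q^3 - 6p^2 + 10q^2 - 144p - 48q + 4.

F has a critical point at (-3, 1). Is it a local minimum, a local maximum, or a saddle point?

The mixed partial ∂²F/∂p∂q is 0, so the Hessian at any point is diag(F_pp, F_qq) = diag(12(2p - 1), 4(3q^2 + 12q + 5)).
At (-3, 1): H = diag(-84, 80).
The eigenvalues have opposite signs, so H is indefinite: a saddle point.

saddle point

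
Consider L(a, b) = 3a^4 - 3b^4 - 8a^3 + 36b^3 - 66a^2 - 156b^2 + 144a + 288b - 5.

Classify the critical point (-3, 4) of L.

saddle point

The mixed partial ∂²L/∂a∂b is 0, so the Hessian at any point is diag(L_aa, L_bb) = diag(12(3a^2 - 4a - 11), 12(-3b^2 + 18b - 26)).
At (-3, 4): H = diag(336, -24).
The eigenvalues have opposite signs, so H is indefinite: a saddle point.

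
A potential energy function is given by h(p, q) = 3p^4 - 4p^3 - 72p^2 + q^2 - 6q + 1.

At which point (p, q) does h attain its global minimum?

h(p,q) separates as A(p) + B(q) + 1, so its minimum is min A + min B + 1.
A'(p) = 12p(p - 4)(p + 3) vanishes at p ∈ {-3, 0, 4}; B'(q) = 2q - 6 vanishes at q ∈ {3}.
Local minima of A (where A''>0): A(-3)=-297, A(4)=-640. Local minima of B: B(3)=-9.
So the global minimum of h is A(4) + B(3) + 1 = -640 − 9 + 1 = -648, attained at (4, 3).

(4, 3)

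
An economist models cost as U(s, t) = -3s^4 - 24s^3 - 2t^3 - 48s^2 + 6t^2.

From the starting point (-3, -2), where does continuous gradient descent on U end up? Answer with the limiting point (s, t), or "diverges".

(-2, 0)

U is separable, so gradient descent decouples: s follows -∂U/∂s, t follows -∂U/∂t.
∂U/∂s = -12s(s + 2)(s + 4); at s=-3 this is -36, so s increases.
∂U/∂t = -6t(t - 2); at t=-2 this is -48, so t increases.
s converges to its nearest critical value -2 (a local min of the s-part); t converges to 0. The iterate converges to (-2, 0).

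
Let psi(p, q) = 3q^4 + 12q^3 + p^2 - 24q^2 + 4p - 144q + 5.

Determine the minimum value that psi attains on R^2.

psi(p,q) separates as A(p) + B(q) + 5, so its minimum is min A + min B + 5.
A'(p) = 2p + 4 vanishes at p ∈ {-2}; B'(q) = 12(q - 2)(q + 2)(q + 3) vanishes at q ∈ {-3, -2, 2}.
Local minima of A (where A''>0): A(-2)=-4. Local minima of B: B(-3)=135, B(2)=-240.
So the global minimum of psi is A(-2) + B(2) + 5 = -4 − 240 + 5 = -239, attained at (-2, 2).

-239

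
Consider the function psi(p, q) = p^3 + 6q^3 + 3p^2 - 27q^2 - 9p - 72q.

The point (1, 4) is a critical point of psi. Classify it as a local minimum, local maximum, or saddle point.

The mixed partial ∂²psi/∂p∂q is 0, so the Hessian at any point is diag(psi_pp, psi_qq) = diag(6(p + 1), 18(2q - 3)).
At (1, 4): H = diag(12, 90).
Both eigenvalues are positive, so H is positive definite: a local minimum.

local minimum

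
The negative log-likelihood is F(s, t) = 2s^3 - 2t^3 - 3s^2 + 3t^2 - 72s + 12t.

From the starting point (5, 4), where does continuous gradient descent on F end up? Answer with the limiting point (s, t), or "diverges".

F is separable, so gradient descent decouples: s follows -∂F/∂s, t follows -∂F/∂t.
∂F/∂s = 6(s - 4)(s + 3); at s=5 this is 48, so s decreases.
∂F/∂t = -6(t - 2)(t + 1); at t=4 this is -60, so t increases.
The t-coordinate has no critical point in that direction and runs off to infinity.

diverges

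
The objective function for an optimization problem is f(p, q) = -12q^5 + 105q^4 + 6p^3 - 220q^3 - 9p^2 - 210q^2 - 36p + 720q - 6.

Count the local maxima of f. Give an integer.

f separates as a function of p plus a function of q, so ∇f=0 decouples.
∂f/∂p = 18(p - 2)(p + 1) = 0 at p ∈ {-1, 2}; ∂f/∂q = -60(q - 4)(q - 3)(q - 1)(q + 1) = 0 at q ∈ {-1, 1, 3, 4}.
The Hessian is diagonal: diag(f_pp, f_qq). Second derivatives: f_pp(-1)=-54, f_pp(2)=54; f_qq(-1)=2400, f_qq(1)=-720, f_qq(3)=480, f_qq(4)=-900.
Local maxima occur where both diagonal entries negative: (-1, 1), (-1, 4). Count: 2.

2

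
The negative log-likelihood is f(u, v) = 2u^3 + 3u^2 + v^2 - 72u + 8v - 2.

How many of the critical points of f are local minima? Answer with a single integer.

f separates as a function of u plus a function of v, so ∇f=0 decouples.
∂f/∂u = 6(u - 3)(u + 4) = 0 at u ∈ {-4, 3}; ∂f/∂v = 2(v + 4) = 0 at v ∈ {-4}.
The Hessian is diagonal: diag(f_uu, f_vv). Second derivatives: f_uu(-4)=-42, f_uu(3)=42; f_vv(-4)=2.
Local minima occur where both diagonal entries positive: (3, -4). Count: 1.

1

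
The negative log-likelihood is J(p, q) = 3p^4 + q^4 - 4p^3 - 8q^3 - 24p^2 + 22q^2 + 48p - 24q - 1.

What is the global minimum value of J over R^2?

J(p,q) separates as A(p) + B(q) − 1, so its minimum is min A + min B − 1.
A'(p) = 12(p - 2)(p - 1)(p + 2) vanishes at p ∈ {-2, 1, 2}; B'(q) = 4(q - 3)(q - 2)(q - 1) vanishes at q ∈ {1, 2, 3}.
Local minima of A (where A''>0): A(-2)=-112, A(2)=16. Local minima of B: B(1)=-9, B(3)=-9.
So the global minimum of J is A(-2) + B(1) − 1 = -112 − 9 − 1 = -122, attained at (-2, 1).

-122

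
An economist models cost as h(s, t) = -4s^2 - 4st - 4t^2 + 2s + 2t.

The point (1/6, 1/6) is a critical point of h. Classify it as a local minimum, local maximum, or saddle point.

The Hessian of h is constant: H = [[-8, -4], [-4, -8]].
det(H) = (-8)·(-8) − (-4)² = 48.
det(H) > 0 and tr(H) = -16 < 0, so H is negative definite and the point is a local maximum.

local maximum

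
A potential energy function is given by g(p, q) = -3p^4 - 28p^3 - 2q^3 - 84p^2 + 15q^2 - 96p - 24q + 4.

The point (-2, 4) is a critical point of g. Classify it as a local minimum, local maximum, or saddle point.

saddle point

The mixed partial ∂²g/∂p∂q is 0, so the Hessian at any point is diag(g_pp, g_qq) = diag(-12(3p^2 + 14p + 14), 6(-2q + 5)).
At (-2, 4): H = diag(24, -18).
The eigenvalues have opposite signs, so H is indefinite: a saddle point.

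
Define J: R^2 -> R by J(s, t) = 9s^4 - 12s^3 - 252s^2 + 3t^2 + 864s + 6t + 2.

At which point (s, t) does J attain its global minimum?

J(s,t) separates as P(s) + Q(t) + 2, so its minimum is min P + min Q + 2.
P'(s) = 36(s - 3)(s - 2)(s + 4) vanishes at s ∈ {-4, 2, 3}; Q'(t) = 6(t + 1) vanishes at t ∈ {-1}.
Local minima of P (where P''>0): P(-4)=-4416, P(3)=729. Local minima of Q: Q(-1)=-3.
So the global minimum of J is P(-4) + Q(-1) + 2 = -4416 − 3 + 2 = -4417, attained at (-4, -1).

(-4, -1)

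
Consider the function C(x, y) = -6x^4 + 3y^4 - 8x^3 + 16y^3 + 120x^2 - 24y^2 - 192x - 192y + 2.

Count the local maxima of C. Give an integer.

2

C separates as a function of x plus a function of y, so ∇C=0 decouples.
∂C/∂x = -24(x - 2)(x - 1)(x + 4) = 0 at x ∈ {-4, 1, 2}; ∂C/∂y = 12(y - 2)(y + 2)(y + 4) = 0 at y ∈ {-4, -2, 2}.
The Hessian is diagonal: diag(C_xx, C_yy). Second derivatives: C_xx(-4)=-720, C_xx(1)=120, C_xx(2)=-144; C_yy(-4)=144, C_yy(-2)=-96, C_yy(2)=288.
Local maxima occur where both diagonal entries negative: (-4, -2), (2, -2). Count: 2.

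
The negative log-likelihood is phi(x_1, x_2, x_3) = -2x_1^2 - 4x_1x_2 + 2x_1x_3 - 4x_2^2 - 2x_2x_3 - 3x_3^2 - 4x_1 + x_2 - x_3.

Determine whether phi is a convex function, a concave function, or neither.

concave

phi is quadratic, so its Hessian is the constant matrix H = [[-4, -4, 2], [-4, -8, -2], [2, -2, -6]].
Leading principal minors: -4, 16, -16.
Signs alternate −, +, − ⇒ H ≺ 0 ⇒ concave.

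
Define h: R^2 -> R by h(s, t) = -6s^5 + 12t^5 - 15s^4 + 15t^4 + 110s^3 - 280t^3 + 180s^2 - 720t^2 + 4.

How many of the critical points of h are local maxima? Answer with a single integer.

h separates as a function of s plus a function of t, so ∇h=0 decouples.
∂h/∂s = -30s(s - 3)(s + 1)(s + 4) = 0 at s ∈ {-4, -1, 0, 3}; ∂h/∂t = 60t(t - 4)(t + 2)(t + 3) = 0 at t ∈ {-3, -2, 0, 4}.
The Hessian is diagonal: diag(h_ss, h_tt). Second derivatives: h_ss(-4)=2520, h_ss(-1)=-360, h_ss(0)=360, h_ss(3)=-2520; h_tt(-3)=-1260, h_tt(-2)=720, h_tt(0)=-1440, h_tt(4)=10080.
Local maxima occur where both diagonal entries negative: (-1, -3), (-1, 0), (3, -3), (3, 0). Count: 4.

4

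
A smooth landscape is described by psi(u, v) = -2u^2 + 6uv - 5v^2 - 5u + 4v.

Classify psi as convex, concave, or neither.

psi is quadratic, so its Hessian is the constant matrix H = [[-4, 6], [6, -10]].
det(H) = 4, tr(H) = -14.
det(H) > 0 and tr(H) < 0, so H is negative definite everywhere: concave.

concave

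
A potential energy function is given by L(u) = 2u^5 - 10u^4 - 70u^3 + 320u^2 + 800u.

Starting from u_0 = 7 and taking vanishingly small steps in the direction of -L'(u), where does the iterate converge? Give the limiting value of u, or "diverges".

L'(u) = 10(u - 5)(u - 4)(u + 1)(u + 4), so L'(7) = 5280.
Gradient descent moves in the -L' direction, i.e. u is decreasing.
The nearest critical point in that direction is u = 5, where L'' = 540 > 0 (a local minimum). The iterate converges there.

5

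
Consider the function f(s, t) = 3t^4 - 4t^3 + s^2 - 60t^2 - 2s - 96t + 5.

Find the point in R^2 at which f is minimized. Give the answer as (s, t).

(1, 4)

f(s,t) separates as P(s) + Q(t) + 5, so its minimum is min P + min Q + 5.
P'(s) = 2s - 2 vanishes at s ∈ {1}; Q'(t) = 12(t - 4)(t + 1)(t + 2) vanishes at t ∈ {-2, -1, 4}.
Local minima of P (where P''>0): P(1)=-1. Local minima of Q: Q(-2)=32, Q(4)=-832.
So the global minimum of f is P(1) + Q(4) + 5 = -1 − 832 + 5 = -828, attained at (1, 4).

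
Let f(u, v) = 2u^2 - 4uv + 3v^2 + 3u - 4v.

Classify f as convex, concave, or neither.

convex

f is quadratic, so its Hessian is the constant matrix H = [[4, -4], [-4, 6]].
det(H) = 8, tr(H) = 10.
det(H) > 0 and tr(H) > 0, so H is positive definite everywhere: convex.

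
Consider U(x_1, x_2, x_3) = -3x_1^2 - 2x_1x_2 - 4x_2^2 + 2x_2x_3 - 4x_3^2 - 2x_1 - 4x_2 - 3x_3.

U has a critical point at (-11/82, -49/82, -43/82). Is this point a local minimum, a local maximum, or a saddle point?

local maximum

The Hessian is constant: H = [[-6, -2, 0], [-2, -8, 2], [0, 2, -8]].
Leading principal minors: Δ₁ = -6, Δ₂ = 44, Δ₃ = -328.
The minors alternate sign starting negative (−, +, −), so H is negative definite: a local maximum.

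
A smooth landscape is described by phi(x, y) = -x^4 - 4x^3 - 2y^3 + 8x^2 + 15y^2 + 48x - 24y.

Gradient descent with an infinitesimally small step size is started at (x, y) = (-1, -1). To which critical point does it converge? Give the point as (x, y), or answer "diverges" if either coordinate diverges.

phi is separable, so gradient descent decouples: x follows -∂phi/∂x, y follows -∂phi/∂y.
∂phi/∂x = -4(x - 2)(x + 2)(x + 3); at x=-1 this is 24, so x decreases.
∂phi/∂y = -6(y - 4)(y - 1); at y=-1 this is -60, so y increases.
x converges to its nearest critical value -2 (a local min of the x-part); y converges to 1. The iterate converges to (-2, 1).

(-2, 1)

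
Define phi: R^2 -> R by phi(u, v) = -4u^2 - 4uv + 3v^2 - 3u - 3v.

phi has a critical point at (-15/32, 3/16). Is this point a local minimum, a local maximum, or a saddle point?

The Hessian of phi is constant: H = [[-8, -4], [-4, 6]].
det(H) = (-8)·6 − (-4)² = -64.
Since det(H) < 0, H is indefinite and the critical point is a saddle point.

saddle point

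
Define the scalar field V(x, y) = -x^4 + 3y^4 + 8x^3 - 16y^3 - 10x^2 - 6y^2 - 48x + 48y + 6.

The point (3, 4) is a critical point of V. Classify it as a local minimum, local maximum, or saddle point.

The mixed partial ∂²V/∂x∂y is 0, so the Hessian at any point is diag(V_xx, V_yy) = diag(4(-3x^2 + 12x - 5), 12(3y^2 - 8y - 1)).
At (3, 4): H = diag(16, 180).
Both eigenvalues are positive, so H is positive definite: a local minimum.

local minimum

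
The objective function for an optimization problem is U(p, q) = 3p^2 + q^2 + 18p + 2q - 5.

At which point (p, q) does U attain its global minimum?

(-3, -1)

U(p,q) separates as A(p) + B(q) − 5, so its minimum is min A + min B − 5.
A'(p) = 6p + 18 vanishes at p ∈ {-3}; B'(q) = 2q + 2 vanishes at q ∈ {-1}.
Local minima of A (where A''>0): A(-3)=-27. Local minima of B: B(-1)=-1.
So the global minimum of U is A(-3) + B(-1) − 5 = -27 − 1 − 5 = -33, attained at (-3, -1).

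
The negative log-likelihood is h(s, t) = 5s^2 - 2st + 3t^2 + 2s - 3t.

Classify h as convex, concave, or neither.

convex

h is quadratic, so its Hessian is the constant matrix H = [[10, -2], [-2, 6]].
det(H) = 56, tr(H) = 16.
det(H) > 0 and tr(H) > 0, so H is positive definite everywhere: convex.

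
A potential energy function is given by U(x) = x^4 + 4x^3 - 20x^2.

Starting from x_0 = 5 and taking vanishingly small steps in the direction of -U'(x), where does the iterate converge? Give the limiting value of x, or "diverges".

2

U'(x) = 4x(x - 2)(x + 5), so U'(5) = 600.
Gradient descent moves in the -U' direction, i.e. x is decreasing.
The nearest critical point in that direction is x = 2, where U'' = 56 > 0 (a local minimum). The iterate converges there.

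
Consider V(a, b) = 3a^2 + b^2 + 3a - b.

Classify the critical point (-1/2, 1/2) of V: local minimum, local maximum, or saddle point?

local minimum

The Hessian of V is constant: H = [[6, 0], [0, 2]].
det(H) = 6·2 − 0² = 12.
det(H) > 0 and tr(H) = 8 > 0, so H is positive definite and the point is a local minimum.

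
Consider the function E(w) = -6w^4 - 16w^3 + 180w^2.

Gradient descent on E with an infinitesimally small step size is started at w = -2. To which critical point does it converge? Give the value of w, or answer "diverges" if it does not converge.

0

E'(w) = -24w(w - 3)(w + 5), so E'(-2) = -720.
Gradient descent moves in the -E' direction, i.e. w is increasing.
The nearest critical point in that direction is w = 0, where E'' = 360 > 0 (a local minimum). The iterate converges there.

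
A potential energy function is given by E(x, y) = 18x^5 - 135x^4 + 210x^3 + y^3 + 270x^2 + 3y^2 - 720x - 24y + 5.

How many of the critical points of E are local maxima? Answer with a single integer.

E separates as a function of x plus a function of y, so ∇E=0 decouples.
∂E/∂x = 90(x - 4)(x - 2)(x - 1)(x + 1) = 0 at x ∈ {-1, 1, 2, 4}; ∂E/∂y = 3(y - 2)(y + 4) = 0 at y ∈ {-4, 2}.
The Hessian is diagonal: diag(E_xx, E_yy). Second derivatives: E_xx(-1)=-2700, E_xx(1)=540, E_xx(2)=-540, E_xx(4)=2700; E_yy(-4)=-18, E_yy(2)=18.
Local maxima occur where both diagonal entries negative: (-1, -4), (2, -4). Count: 2.

2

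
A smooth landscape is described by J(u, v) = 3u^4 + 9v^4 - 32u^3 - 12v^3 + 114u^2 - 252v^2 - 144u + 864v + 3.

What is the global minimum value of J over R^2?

J(u,v) separates as P(u) + Q(v) + 3, so its minimum is min P + min Q + 3.
P'(u) = 12(u - 4)(u - 3)(u - 1) vanishes at u ∈ {1, 3, 4}; Q'(v) = 36(v - 3)(v - 2)(v + 4) vanishes at v ∈ {-4, 2, 3}.
Local minima of P (where P''>0): P(1)=-59, P(4)=-32. Local minima of Q: Q(-4)=-4416, Q(3)=729.
So the global minimum of J is P(1) + Q(-4) + 3 = -59 − 4416 + 3 = -4472, attained at (1, -4).

-4472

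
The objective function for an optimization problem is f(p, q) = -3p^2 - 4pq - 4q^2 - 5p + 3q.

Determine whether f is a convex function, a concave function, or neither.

f is quadratic, so its Hessian is the constant matrix H = [[-6, -4], [-4, -8]].
det(H) = 32, tr(H) = -14.
det(H) > 0 and tr(H) < 0, so H is negative definite everywhere: concave.

concave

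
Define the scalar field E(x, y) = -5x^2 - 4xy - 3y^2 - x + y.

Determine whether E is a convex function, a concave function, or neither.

E is quadratic, so its Hessian is the constant matrix H = [[-10, -4], [-4, -6]].
det(H) = 44, tr(H) = -16.
det(H) > 0 and tr(H) < 0, so H is negative definite everywhere: concave.

concave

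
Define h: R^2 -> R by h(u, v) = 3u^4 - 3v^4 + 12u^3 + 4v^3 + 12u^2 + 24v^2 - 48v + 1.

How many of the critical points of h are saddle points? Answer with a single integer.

h separates as a function of u plus a function of v, so ∇h=0 decouples.
∂h/∂u = 12u(u + 1)(u + 2) = 0 at u ∈ {-2, -1, 0}; ∂h/∂v = -12(v - 2)(v - 1)(v + 2) = 0 at v ∈ {-2, 1, 2}.
The Hessian is diagonal: diag(h_uu, h_vv). Second derivatives: h_uu(-2)=24, h_uu(-1)=-12, h_uu(0)=24; h_vv(-2)=-144, h_vv(1)=36, h_vv(2)=-48.
Saddle points occur where the two diagonal entries have opposite signs: (-2, -2), (-2, 2), (-1, 1), (0, -2), (0, 2). Count: 5.

5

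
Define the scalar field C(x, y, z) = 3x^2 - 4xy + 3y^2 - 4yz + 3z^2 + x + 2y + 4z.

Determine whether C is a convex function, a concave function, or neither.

C is quadratic, so its Hessian is the constant matrix H = [[6, -4, 0], [-4, 6, -4], [0, -4, 6]].
Leading principal minors: 6, 20, 24.
All positive ⇒ H ≻ 0 ⇒ convex.

convex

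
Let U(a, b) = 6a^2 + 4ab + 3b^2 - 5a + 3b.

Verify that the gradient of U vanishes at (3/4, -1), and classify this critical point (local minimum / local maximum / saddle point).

local minimum

∇U = (12a + 4b - 5, 4a + 6b + 3); substituting (3/4, -1) gives ∇U = (0, 0), so (3/4, -1) is indeed a critical point.
The Hessian of U is constant: H = [[12, 4], [4, 6]].
det(H) = 12·6 − 4² = 56.
det(H) > 0 and tr(H) = 18 > 0, so H is positive definite and the point is a local minimum.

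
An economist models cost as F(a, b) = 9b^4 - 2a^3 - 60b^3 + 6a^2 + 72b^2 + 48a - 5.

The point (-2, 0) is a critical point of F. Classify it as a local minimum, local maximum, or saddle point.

The mixed partial ∂²F/∂a∂b is 0, so the Hessian at any point is diag(F_aa, F_bb) = diag(12(-a + 1), 36(3b^2 - 10b + 4)).
At (-2, 0): H = diag(36, 144).
Both eigenvalues are positive, so H is positive definite: a local minimum.

local minimum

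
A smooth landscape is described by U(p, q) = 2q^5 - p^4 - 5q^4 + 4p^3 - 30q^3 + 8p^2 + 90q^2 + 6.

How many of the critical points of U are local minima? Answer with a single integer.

U separates as a function of p plus a function of q, so ∇U=0 decouples.
∂U/∂p = -4p(p - 4)(p + 1) = 0 at p ∈ {-1, 0, 4}; ∂U/∂q = 10q(q - 3)(q - 2)(q + 3) = 0 at q ∈ {-3, 0, 2, 3}.
The Hessian is diagonal: diag(U_pp, U_qq). Second derivatives: U_pp(-1)=-20, U_pp(0)=16, U_pp(4)=-80; U_qq(-3)=-900, U_qq(0)=180, U_qq(2)=-100, U_qq(3)=180.
Local minima occur where both diagonal entries positive: (0, 0), (0, 3). Count: 2.

2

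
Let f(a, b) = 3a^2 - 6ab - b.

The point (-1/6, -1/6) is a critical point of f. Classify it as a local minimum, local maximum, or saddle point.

The Hessian of f is constant: H = [[6, -6], [-6, 0]].
det(H) = 6·0 − (-6)² = -36.
Since det(H) < 0, H is indefinite and the critical point is a saddle point.

saddle point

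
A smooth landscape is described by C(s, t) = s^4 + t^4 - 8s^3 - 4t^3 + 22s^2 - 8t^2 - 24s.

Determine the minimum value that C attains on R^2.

-137

C(s,t) separates as P(s) + Q(t), so its minimum is min P + min Q.
P'(s) = 4(s - 3)(s - 2)(s - 1) vanishes at s ∈ {1, 2, 3}; Q'(t) = 4t(t - 4)(t + 1) vanishes at t ∈ {-1, 0, 4}.
Local minima of P (where P''>0): P(1)=-9, P(3)=-9. Local minima of Q: Q(-1)=-3, Q(4)=-128.
So the global minimum of C is P(1) + Q(4) = -9 − 128 = -137, attained at (1, 4).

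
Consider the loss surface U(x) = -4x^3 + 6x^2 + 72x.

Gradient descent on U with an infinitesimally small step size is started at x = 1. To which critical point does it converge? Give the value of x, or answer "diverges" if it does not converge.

-2

U'(x) = -12(x - 3)(x + 2), so U'(1) = 72.
Gradient descent moves in the -U' direction, i.e. x is decreasing.
The nearest critical point in that direction is x = -2, where U'' = 60 > 0 (a local minimum). The iterate converges there.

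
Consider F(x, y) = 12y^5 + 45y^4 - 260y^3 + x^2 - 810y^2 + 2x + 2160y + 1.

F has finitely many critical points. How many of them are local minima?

F separates as a function of x plus a function of y, so ∇F=0 decouples.
∂F/∂x = 2(x + 1) = 0 at x ∈ {-1}; ∂F/∂y = 60(y - 3)(y - 1)(y + 3)(y + 4) = 0 at y ∈ {-4, -3, 1, 3}.
The Hessian is diagonal: diag(F_xx, F_yy). Second derivatives: F_xx(-1)=2; F_yy(-4)=-2100, F_yy(-3)=1440, F_yy(1)=-2400, F_yy(3)=5040.
Local minima occur where both diagonal entries positive: (-1, -3), (-1, 3). Count: 2.

2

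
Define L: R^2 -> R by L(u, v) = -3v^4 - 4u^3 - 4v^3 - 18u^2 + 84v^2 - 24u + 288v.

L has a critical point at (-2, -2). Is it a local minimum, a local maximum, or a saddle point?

local minimum

The mixed partial ∂²L/∂u∂v is 0, so the Hessian at any point is diag(L_uu, L_vv) = diag(-12(2u + 3), 12(-3v^2 - 2v + 14)).
At (-2, -2): H = diag(12, 72).
Both eigenvalues are positive, so H is positive definite: a local minimum.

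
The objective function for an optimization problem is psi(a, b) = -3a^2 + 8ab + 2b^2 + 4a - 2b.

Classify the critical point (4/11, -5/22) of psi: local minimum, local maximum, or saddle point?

saddle point

The Hessian of psi is constant: H = [[-6, 8], [8, 4]].
det(H) = (-6)·4 − 8² = -88.
Since det(H) < 0, H is indefinite and the critical point is a saddle point.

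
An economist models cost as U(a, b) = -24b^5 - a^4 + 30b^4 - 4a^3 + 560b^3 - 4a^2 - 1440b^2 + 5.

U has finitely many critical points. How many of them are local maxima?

4

U separates as a function of a plus a function of b, so ∇U=0 decouples.
∂U/∂a = -4a(a + 1)(a + 2) = 0 at a ∈ {-2, -1, 0}; ∂U/∂b = -120b(b - 3)(b - 2)(b + 4) = 0 at b ∈ {-4, 0, 2, 3}.
The Hessian is diagonal: diag(U_aa, U_bb). Second derivatives: U_aa(-2)=-8, U_aa(-1)=4, U_aa(0)=-8; U_bb(-4)=20160, U_bb(0)=-2880, U_bb(2)=1440, U_bb(3)=-2520.
Local maxima occur where both diagonal entries negative: (-2, 0), (-2, 3), (0, 0), (0, 3). Count: 4.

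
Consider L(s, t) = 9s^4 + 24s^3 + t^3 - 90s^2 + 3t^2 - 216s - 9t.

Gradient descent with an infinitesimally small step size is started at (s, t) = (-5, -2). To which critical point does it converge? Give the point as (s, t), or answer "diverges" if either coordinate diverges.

L is separable, so gradient descent decouples: s follows -∂L/∂s, t follows -∂L/∂t.
∂L/∂s = 36(s - 2)(s + 1)(s + 3); at s=-5 this is -2016, so s increases.
∂L/∂t = 3(t - 1)(t + 3); at t=-2 this is -9, so t increases.
s converges to its nearest critical value -3 (a local min of the s-part); t converges to 1. The iterate converges to (-3, 1).

(-3, 1)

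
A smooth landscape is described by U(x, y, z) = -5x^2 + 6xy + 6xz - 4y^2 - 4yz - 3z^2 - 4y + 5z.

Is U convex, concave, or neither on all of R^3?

concave

U is quadratic, so its Hessian is the constant matrix H = [[-10, 6, 6], [6, -8, -4], [6, -4, -6]].
Leading principal minors: -10, 44, -104.
Signs alternate −, +, − ⇒ H ≺ 0 ⇒ concave.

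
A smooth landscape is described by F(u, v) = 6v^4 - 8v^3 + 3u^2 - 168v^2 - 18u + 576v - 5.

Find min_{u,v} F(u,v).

-2976

F(u,v) separates as P(u) + Q(v) − 5, so its minimum is min P + min Q − 5.
P'(u) = 6u - 18 vanishes at u ∈ {3}; Q'(v) = 24(v - 3)(v - 2)(v + 4) vanishes at v ∈ {-4, 2, 3}.
Local minima of P (where P''>0): P(3)=-27. Local minima of Q: Q(-4)=-2944, Q(3)=486.
So the global minimum of F is P(3) + Q(-4) − 5 = -27 − 2944 − 5 = -2976, attained at (3, -4).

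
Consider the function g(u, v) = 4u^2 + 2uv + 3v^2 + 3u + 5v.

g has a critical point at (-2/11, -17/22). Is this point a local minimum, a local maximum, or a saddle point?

The Hessian of g is constant: H = [[8, 2], [2, 6]].
det(H) = 8·6 − 2² = 44.
det(H) > 0 and tr(H) = 14 > 0, so H is positive definite and the point is a local minimum.

local minimum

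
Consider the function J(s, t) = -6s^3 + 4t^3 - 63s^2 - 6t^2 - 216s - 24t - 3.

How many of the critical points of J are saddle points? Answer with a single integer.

2

J separates as a function of s plus a function of t, so ∇J=0 decouples.
∂J/∂s = -18(s + 3)(s + 4) = 0 at s ∈ {-4, -3}; ∂J/∂t = 12(t - 2)(t + 1) = 0 at t ∈ {-1, 2}.
The Hessian is diagonal: diag(J_ss, J_tt). Second derivatives: J_ss(-4)=18, J_ss(-3)=-18; J_tt(-1)=-36, J_tt(2)=36.
Saddle points occur where the two diagonal entries have opposite signs: (-4, -1), (-3, 2). Count: 2.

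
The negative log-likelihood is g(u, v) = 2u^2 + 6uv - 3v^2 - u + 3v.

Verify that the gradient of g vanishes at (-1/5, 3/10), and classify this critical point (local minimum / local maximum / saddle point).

saddle point

∇g = (4u + 6v - 1, 6u - 6v + 3); substituting (-1/5, 3/10) gives ∇g = (0, 0), so (-1/5, 3/10) is indeed a critical point.
The Hessian of g is constant: H = [[4, 6], [6, -6]].
det(H) = 4·(-6) − 6² = -60.
Since det(H) < 0, H is indefinite and the critical point is a saddle point.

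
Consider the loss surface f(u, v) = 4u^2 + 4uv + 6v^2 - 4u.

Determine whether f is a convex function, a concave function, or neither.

convex

f is quadratic, so its Hessian is the constant matrix H = [[8, 4], [4, 12]].
det(H) = 80, tr(H) = 20.
det(H) > 0 and tr(H) > 0, so H is positive definite everywhere: convex.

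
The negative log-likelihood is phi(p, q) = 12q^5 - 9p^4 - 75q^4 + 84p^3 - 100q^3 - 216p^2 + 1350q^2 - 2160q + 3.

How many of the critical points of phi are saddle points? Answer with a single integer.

6

phi separates as a function of p plus a function of q, so ∇phi=0 decouples.
∂phi/∂p = -36p(p - 4)(p - 3) = 0 at p ∈ {0, 3, 4}; ∂phi/∂q = 60(q - 4)(q - 3)(q - 1)(q + 3) = 0 at q ∈ {-3, 1, 3, 4}.
The Hessian is diagonal: diag(phi_pp, phi_qq). Second derivatives: phi_pp(0)=-432, phi_pp(3)=108, phi_pp(4)=-144; phi_qq(-3)=-10080, phi_qq(1)=1440, phi_qq(3)=-720, phi_qq(4)=1260.
Saddle points occur where the two diagonal entries have opposite signs: (0, 1), (0, 4), (3, -3), (3, 3), (4, 1), (4, 4). Count: 6.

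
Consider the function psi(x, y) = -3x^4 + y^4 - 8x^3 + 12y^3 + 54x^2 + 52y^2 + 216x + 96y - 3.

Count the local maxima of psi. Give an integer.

psi separates as a function of x plus a function of y, so ∇psi=0 decouples.
∂psi/∂x = -12(x - 3)(x + 2)(x + 3) = 0 at x ∈ {-3, -2, 3}; ∂psi/∂y = 4(y + 2)(y + 3)(y + 4) = 0 at y ∈ {-4, -3, -2}.
The Hessian is diagonal: diag(psi_xx, psi_yy). Second derivatives: psi_xx(-3)=-72, psi_xx(-2)=60, psi_xx(3)=-360; psi_yy(-4)=8, psi_yy(-3)=-4, psi_yy(-2)=8.
Local maxima occur where both diagonal entries negative: (-3, -3), (3, -3). Count: 2.

2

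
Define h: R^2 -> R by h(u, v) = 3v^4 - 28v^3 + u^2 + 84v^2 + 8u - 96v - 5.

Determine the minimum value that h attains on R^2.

h(u,v) separates as P(u) + Q(v) − 5, so its minimum is min P + min Q − 5.
P'(u) = 2u + 8 vanishes at u ∈ {-4}; Q'(v) = 12(v - 4)(v - 2)(v - 1) vanishes at v ∈ {1, 2, 4}.
Local minima of P (where P''>0): P(-4)=-16. Local minima of Q: Q(1)=-37, Q(4)=-64.
So the global minimum of h is P(-4) + Q(4) − 5 = -16 − 64 − 5 = -85, attained at (-4, 4).

-85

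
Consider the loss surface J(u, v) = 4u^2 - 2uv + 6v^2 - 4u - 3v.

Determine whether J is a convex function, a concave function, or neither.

J is quadratic, so its Hessian is the constant matrix H = [[8, -2], [-2, 12]].
det(H) = 92, tr(H) = 20.
det(H) > 0 and tr(H) > 0, so H is positive definite everywhere: convex.

convex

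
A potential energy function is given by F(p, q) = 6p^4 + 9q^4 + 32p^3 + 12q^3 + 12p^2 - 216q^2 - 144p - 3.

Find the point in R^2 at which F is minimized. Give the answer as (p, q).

F(p,q) separates as A(p) + B(q) − 3, so its minimum is min A + min B − 3.
A'(p) = 24(p - 1)(p + 2)(p + 3) vanishes at p ∈ {-3, -2, 1}; B'(q) = 36q(q - 3)(q + 4) vanishes at q ∈ {-4, 0, 3}.
Local minima of A (where A''>0): A(-3)=162, A(1)=-94. Local minima of B: B(-4)=-1920, B(3)=-891.
So the global minimum of F is A(1) + B(-4) − 3 = -94 − 1920 − 3 = -2017, attained at (1, -4).

(1, -4)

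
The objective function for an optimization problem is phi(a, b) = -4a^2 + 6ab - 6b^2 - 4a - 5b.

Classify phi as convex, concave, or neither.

concave

phi is quadratic, so its Hessian is the constant matrix H = [[-8, 6], [6, -12]].
det(H) = 60, tr(H) = -20.
det(H) > 0 and tr(H) < 0, so H is negative definite everywhere: concave.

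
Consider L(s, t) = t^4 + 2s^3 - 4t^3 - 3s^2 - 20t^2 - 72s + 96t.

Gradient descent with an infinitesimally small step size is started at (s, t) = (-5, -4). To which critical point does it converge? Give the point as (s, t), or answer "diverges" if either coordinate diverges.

diverges

L is separable, so gradient descent decouples: s follows -∂L/∂s, t follows -∂L/∂t.
∂L/∂s = 6(s - 4)(s + 3); at s=-5 this is 108, so s decreases.
∂L/∂t = 4(t - 4)(t - 2)(t + 3); at t=-4 this is -192, so t increases.
The s-coordinate has no critical point in that direction and runs off to infinity.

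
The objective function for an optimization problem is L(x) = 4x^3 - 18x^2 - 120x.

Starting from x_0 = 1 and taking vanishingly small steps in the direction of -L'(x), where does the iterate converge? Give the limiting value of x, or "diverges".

5

L'(x) = 12(x - 5)(x + 2), so L'(1) = -144.
Gradient descent moves in the -L' direction, i.e. x is increasing.
The nearest critical point in that direction is x = 5, where L'' = 84 > 0 (a local minimum). The iterate converges there.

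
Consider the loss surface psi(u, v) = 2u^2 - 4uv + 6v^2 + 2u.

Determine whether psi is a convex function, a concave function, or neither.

psi is quadratic, so its Hessian is the constant matrix H = [[4, -4], [-4, 12]].
det(H) = 32, tr(H) = 16.
det(H) > 0 and tr(H) > 0, so H is positive definite everywhere: convex.

convex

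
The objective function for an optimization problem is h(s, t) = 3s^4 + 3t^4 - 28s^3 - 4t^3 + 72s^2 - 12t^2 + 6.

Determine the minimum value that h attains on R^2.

-26

h(s,t) separates as P(s) + Q(t) + 6, so its minimum is min P + min Q + 6.
P'(s) = 12s(s - 4)(s - 3) vanishes at s ∈ {0, 3, 4}; Q'(t) = 12t(t - 2)(t + 1) vanishes at t ∈ {-1, 0, 2}.
Local minima of P (where P''>0): P(0)=0, P(4)=128. Local minima of Q: Q(-1)=-5, Q(2)=-32.
So the global minimum of h is P(0) + Q(2) + 6 = 0 − 32 + 6 = -26, attained at (0, 2).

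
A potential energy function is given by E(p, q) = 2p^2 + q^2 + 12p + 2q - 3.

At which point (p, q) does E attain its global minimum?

E(p,q) separates as A(p) + B(q) − 3, so its minimum is min A + min B − 3.
A'(p) = 4p + 12 vanishes at p ∈ {-3}; B'(q) = 2q + 2 vanishes at q ∈ {-1}.
Local minima of A (where A''>0): A(-3)=-18. Local minima of B: B(-1)=-1.
So the global minimum of E is A(-3) + B(-1) − 3 = -18 − 1 − 3 = -22, attained at (-3, -1).

(-3, -1)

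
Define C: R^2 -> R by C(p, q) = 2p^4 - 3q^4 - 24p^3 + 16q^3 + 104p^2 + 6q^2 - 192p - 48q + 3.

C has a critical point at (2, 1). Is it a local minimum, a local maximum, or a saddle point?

The mixed partial ∂²C/∂p∂q is 0, so the Hessian at any point is diag(C_pp, C_qq) = diag(8(3p^2 - 18p + 26), 12(-3q^2 + 8q + 1)).
At (2, 1): H = diag(16, 72).
Both eigenvalues are positive, so H is positive definite: a local minimum.

local minimum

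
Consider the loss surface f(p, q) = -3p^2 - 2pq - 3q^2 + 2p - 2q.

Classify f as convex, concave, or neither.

f is quadratic, so its Hessian is the constant matrix H = [[-6, -2], [-2, -6]].
det(H) = 32, tr(H) = -12.
det(H) > 0 and tr(H) < 0, so H is negative definite everywhere: concave.

concave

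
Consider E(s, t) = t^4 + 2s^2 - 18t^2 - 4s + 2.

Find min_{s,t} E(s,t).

E(s,t) separates as P(s) + Q(t) + 2, so its minimum is min P + min Q + 2.
P'(s) = 4s - 4 vanishes at s ∈ {1}; Q'(t) = 4t(t - 3)(t + 3) vanishes at t ∈ {-3, 0, 3}.
Local minima of P (where P''>0): P(1)=-2. Local minima of Q: Q(-3)=-81, Q(3)=-81.
So the global minimum of E is P(1) + Q(-3) + 2 = -2 − 81 + 2 = -81, attained at (1, -3).

-81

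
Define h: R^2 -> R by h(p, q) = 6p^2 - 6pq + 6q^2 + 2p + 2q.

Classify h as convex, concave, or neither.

h is quadratic, so its Hessian is the constant matrix H = [[12, -6], [-6, 12]].
det(H) = 108, tr(H) = 24.
det(H) > 0 and tr(H) > 0, so H is positive definite everywhere: convex.

convex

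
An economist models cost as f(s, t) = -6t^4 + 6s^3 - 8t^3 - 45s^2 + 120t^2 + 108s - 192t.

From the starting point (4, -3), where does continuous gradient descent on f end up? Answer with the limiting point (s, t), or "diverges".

(3, 1)

f is separable, so gradient descent decouples: s follows -∂f/∂s, t follows -∂f/∂t.
∂f/∂s = 18(s - 3)(s - 2); at s=4 this is 36, so s decreases.
∂f/∂t = -24(t - 2)(t - 1)(t + 4); at t=-3 this is -480, so t increases.
s converges to its nearest critical value 3 (a local min of the s-part); t converges to 1. The iterate converges to (3, 1).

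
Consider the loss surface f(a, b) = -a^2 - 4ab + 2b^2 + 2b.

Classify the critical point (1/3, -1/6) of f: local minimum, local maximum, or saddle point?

The Hessian of f is constant: H = [[-2, -4], [-4, 4]].
det(H) = (-2)·4 − (-4)² = -24.
Since det(H) < 0, H is indefinite and the critical point is a saddle point.

saddle point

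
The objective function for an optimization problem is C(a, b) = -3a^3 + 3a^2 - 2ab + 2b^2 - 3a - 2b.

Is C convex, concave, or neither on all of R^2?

The term -3a^3 is cubic, so the Hessian is not constant.
∂²C/∂a² = -18a + 6, which takes both signs as a varies (negative for sufficiently large a). A diagonal entry of the Hessian changing sign means the Hessian is neither positive- nor negative-semidefinite on all of R^2.

neither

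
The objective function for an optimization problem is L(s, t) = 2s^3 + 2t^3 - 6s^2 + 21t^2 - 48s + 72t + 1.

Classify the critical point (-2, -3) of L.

The mixed partial ∂²L/∂s∂t is 0, so the Hessian at any point is diag(L_ss, L_tt) = diag(12(s - 1), 6(2t + 7)).
At (-2, -3): H = diag(-36, 6).
The eigenvalues have opposite signs, so H is indefinite: a saddle point.

saddle point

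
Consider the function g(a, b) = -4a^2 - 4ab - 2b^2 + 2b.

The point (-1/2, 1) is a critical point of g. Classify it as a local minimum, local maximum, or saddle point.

local maximum

The Hessian of g is constant: H = [[-8, -4], [-4, -4]].
det(H) = (-8)·(-4) − (-4)² = 16.
det(H) > 0 and tr(H) = -12 < 0, so H is negative definite and the point is a local maximum.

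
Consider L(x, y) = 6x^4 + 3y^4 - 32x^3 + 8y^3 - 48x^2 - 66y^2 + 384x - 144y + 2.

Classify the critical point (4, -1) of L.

The mixed partial ∂²L/∂x∂y is 0, so the Hessian at any point is diag(L_xx, L_yy) = diag(24(3x^2 - 8x - 4), 12(3y^2 + 4y - 11)).
At (4, -1): H = diag(288, -144).
The eigenvalues have opposite signs, so H is indefinite: a saddle point.

saddle point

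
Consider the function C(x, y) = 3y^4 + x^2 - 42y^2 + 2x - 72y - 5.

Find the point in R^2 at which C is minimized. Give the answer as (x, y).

C(x,y) separates as P(x) + Q(y) − 5, so its minimum is min P + min Q − 5.
P'(x) = 2x + 2 vanishes at x ∈ {-1}; Q'(y) = 12(y - 3)(y + 1)(y + 2) vanishes at y ∈ {-2, -1, 3}.
Local minima of P (where P''>0): P(-1)=-1. Local minima of Q: Q(-2)=24, Q(3)=-351.
So the global minimum of C is P(-1) + Q(3) − 5 = -1 − 351 − 5 = -357, attained at (-1, 3).

(-1, 3)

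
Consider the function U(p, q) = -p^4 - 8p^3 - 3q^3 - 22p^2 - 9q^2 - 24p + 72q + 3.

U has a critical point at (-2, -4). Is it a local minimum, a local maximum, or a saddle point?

The mixed partial ∂²U/∂p∂q is 0, so the Hessian at any point is diag(U_pp, U_qq) = diag(-4(3p^2 + 12p + 11), -18(q + 1)).
At (-2, -4): H = diag(4, 54).
Both eigenvalues are positive, so H is positive definite: a local minimum.

local minimum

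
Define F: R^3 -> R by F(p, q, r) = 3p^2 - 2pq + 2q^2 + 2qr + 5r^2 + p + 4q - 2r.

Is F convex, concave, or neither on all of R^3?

convex

F is quadratic, so its Hessian is the constant matrix H = [[6, -2, 0], [-2, 4, 2], [0, 2, 10]].
Leading principal minors: 6, 20, 176.
All positive ⇒ H ≻ 0 ⇒ convex.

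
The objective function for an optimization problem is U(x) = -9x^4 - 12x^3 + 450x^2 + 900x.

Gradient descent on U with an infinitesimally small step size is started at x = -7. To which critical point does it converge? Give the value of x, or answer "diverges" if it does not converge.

U'(x) = -36(x - 5)(x + 1)(x + 5), so U'(-7) = 5184.
Gradient descent moves in the -U' direction, i.e. x is decreasing.
There is no critical point below x=-7, and U' keeps the same sign, so the iterate runs off to −∞.

diverges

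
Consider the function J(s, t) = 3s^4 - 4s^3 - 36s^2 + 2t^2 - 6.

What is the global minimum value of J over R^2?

-195

J(s,t) separates as P(s) + Q(t) − 6, so its minimum is min P + min Q − 6.
P'(s) = 12s(s - 3)(s + 2) vanishes at s ∈ {-2, 0, 3}; Q'(t) = 4t vanishes at t ∈ {0}.
Local minima of P (where P''>0): P(-2)=-64, P(3)=-189. Local minima of Q: Q(0)=0.
So the global minimum of J is P(3) + Q(0) − 6 = -189 + 0 − 6 = -195, attained at (3, 0).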